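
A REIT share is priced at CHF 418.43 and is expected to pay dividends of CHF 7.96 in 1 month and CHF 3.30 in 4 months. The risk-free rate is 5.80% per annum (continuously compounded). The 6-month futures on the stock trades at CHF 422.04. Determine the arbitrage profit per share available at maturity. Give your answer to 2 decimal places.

PV(dividends) I = 7.96·e^(−0.0580·1/12) + 3.30·e^(−0.0580·4/12) = 11.1584
Fair futures F* = (S − I)·e^(rT) = (418.43 − 11.1584)·e^0.029000 = 407.2716 × 1.029425 = 419.2556
Market CHF 422.04 > fair 419.2556: forward overpriced → cash-and-carry (borrow at r, buy the stock and collect the dividends, short the forward).
Profit at T = |F_mkt − F*| = |422.04 − 419.2556| = CHF 2.78 per share

CHF 2.78 per share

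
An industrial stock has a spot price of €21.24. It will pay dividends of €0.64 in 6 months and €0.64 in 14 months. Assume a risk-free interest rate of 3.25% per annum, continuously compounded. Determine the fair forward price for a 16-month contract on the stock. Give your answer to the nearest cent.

PV(dividends) I = 0.64·e^(−0.0325·6/12) + 0.64·e^(−0.0325·14/12)
I = 0.6297 + 0.6162 = 1.2459
F = (S − I)·e^(rT) = (21.24 − 1.2459) · e^(0.0325·16/12)
= 19.9941 · e^0.043333 = 19.9941 × 1.044286 = €20.88

€20.88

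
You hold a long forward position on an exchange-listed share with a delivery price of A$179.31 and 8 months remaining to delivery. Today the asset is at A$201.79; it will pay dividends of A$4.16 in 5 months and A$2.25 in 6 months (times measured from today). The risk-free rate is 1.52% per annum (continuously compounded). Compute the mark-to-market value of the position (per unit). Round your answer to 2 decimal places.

PV(remaining dividends) I = 4.16·e^(−0.0152·5/12) + 2.25·e^(−0.0152·6/12) = 6.3667
Current forward F = (S − I)·e^(rT) = (201.79 − 6.3667)·e^(0.0152·8/12) = 195.4233 × 1.010185 = 197.4137
Value (long) = (F − K)·e^(−rT) = (197.4137 − 179.31) × 0.989918 = 17.9212
Value = A$17.92

A$17.92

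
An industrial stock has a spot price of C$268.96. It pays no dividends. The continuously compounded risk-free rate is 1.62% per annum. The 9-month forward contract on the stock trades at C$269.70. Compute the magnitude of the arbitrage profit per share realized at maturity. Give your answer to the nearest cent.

Fair forward: F* = S·e^(carry·T), with carry = r = 0.0162
F* = 268.96 · e^(0.0162 × 9/12) = 268.96 · e^0.012150 = 268.96 × 1.012224 = C$272.2478
Market C$269.70 < fair C$272.2478: forward underpriced → reverse cash-and-carry (short spot, go long the forward).
At maturity, profit = |F_mkt − F*| = |269.70 − 272.2478| = C$2.55 per share

C$2.55 per share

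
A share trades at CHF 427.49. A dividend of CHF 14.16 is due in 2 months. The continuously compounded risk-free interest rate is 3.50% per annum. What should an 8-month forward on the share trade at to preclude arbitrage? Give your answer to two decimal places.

CHF 423.17

PV(dividends) I = 14.16·e^(−0.0350·2/12)
I = 14.0776
F = (S − I)·e^(rT) = (427.49 − 14.0776) · e^(0.0350·8/12)
= 413.4124 · e^0.023333 = 413.4124 × 1.023607 = CHF 423.17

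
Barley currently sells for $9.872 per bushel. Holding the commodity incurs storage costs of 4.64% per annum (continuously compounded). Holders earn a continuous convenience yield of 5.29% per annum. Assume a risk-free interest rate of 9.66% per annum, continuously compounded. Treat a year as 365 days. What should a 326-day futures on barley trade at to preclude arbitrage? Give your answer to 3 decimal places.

$10.699 per bushel

Net carry = r + u − y = 0.0966 + 0.0464 − 0.0529 = 0.0901
F = S·e^((r+u−y)T) = 9.872 · e^(0.0901 × 326/365) = 9.872 · e^0.080473
= 9.872 × 1.083800 = $10.699 per bushel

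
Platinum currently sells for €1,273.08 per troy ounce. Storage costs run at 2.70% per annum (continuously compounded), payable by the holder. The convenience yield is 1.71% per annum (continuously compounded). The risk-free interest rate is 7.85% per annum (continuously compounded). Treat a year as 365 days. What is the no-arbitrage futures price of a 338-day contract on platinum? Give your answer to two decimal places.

€1,381.68 per troy ounce

Net carry = r + u − y = 0.0785 + 0.0270 − 0.0171 = 0.0884
F = S·e^((r+u−y)T) = 1273.08 · e^(0.0884 × 338/365) = 1273.08 · e^0.08186082
= 1273.08 × 1.08530475 = €1,381.68 per troy ounce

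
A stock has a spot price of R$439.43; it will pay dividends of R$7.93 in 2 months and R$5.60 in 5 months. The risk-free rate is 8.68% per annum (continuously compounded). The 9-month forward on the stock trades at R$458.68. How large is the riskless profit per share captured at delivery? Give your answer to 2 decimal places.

PV(dividends) I = 7.93·e^(−0.0868·2/12) + 5.60·e^(−0.0868·5/12) = 13.2172
Fair forward F* = (S − I)·e^(rT) = (439.43 − 13.2172)·e^0.065100 = 426.2128 × 1.067266 = 454.8824
Market R$458.68 > fair 454.8824: forward overpriced → cash-and-carry (borrow at r, buy the stock and collect the dividends, short the forward).
Profit at T = |F_mkt − F*| = |458.68 − 454.8824| = R$3.80 per share

R$3.80 per share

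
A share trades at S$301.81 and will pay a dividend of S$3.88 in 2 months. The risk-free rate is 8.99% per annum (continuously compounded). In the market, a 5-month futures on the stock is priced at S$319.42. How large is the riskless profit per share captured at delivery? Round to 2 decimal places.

S$10.06 per share

PV(dividends) I = 3.88·e^(−0.0899·2/12) = 3.8223
Fair futures F* = (S − I)·e^(rT) = (301.81 − 3.8223)·e^0.037458 = 297.9877 × 1.038168 = 309.3613
Market S$319.42 > fair 309.3613: forward overpriced → cash-and-carry (borrow at r, buy the stock and collect the dividends, short the forward).
Profit at T = |F_mkt − F*| = |319.42 − 309.3613| = S$10.06 per share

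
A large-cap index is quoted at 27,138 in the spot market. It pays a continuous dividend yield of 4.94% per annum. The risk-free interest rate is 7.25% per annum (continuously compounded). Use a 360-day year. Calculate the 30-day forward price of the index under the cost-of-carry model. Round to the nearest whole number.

27,190

F = S·e^((r − q)T) = 27138 · e^((0.0725 − 0.0494) × 30/360)
= 27138 · e^0.001925 = 27138 × 1.001927
F = 27,190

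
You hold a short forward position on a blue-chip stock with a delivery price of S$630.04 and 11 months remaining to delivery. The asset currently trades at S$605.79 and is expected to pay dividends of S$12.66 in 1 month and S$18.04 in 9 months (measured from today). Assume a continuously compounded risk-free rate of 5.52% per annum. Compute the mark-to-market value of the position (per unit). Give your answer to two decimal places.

PV(remaining dividends) I = 12.66·e^(−0.0552·1/12) + 18.04·e^(−0.0552·9/12) = 29.9103
Current forward F = (S − I)·e^(rT) = (605.79 − 29.9103)·e^(0.0552·11/12) = 575.8797 × 1.051902 = 605.7690
Value (long) = (F − K)·e^(−rT) = (605.7690 − 630.04) × 0.950659 = -23.0734
Short position value = −(long value) = S$23.07

S$23.07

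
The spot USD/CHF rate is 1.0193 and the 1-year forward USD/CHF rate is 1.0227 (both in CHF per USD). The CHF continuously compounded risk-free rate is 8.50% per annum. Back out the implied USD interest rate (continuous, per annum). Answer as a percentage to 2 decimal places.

8.17%

F = S·e^((r_CHF − r_USD)T) ⇒ r_USD = r_CHF − ln(F/S)/T
ln(1.0227/1.0193) = 0.003330; /(1) = 0.003330
r_USD = 0.0850 − 0.003330 = 0.081670
r_USD = 8.17%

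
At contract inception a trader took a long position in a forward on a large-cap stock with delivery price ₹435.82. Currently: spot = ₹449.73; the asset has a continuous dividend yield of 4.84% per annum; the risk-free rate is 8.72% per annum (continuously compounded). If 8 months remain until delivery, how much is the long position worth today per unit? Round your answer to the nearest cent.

Current fair forward for the remaining 8 months: F = S·e^((r − q)·T), (r − q) = 0.0872 − 0.0484 = 0.0388
F = 449.73 · e^(0.0388 × 8/12) = 449.73 × 1.026204 = 461.5147
Value of long forward = (F − K)·e^(−rT) = (461.5147 − 435.82) · e^(−0.0872·8/12)
= 25.6947 × 0.943524 = 24.24

₹24.24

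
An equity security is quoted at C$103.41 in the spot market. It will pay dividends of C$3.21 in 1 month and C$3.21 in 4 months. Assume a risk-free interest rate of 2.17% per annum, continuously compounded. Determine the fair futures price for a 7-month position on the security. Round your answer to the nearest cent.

C$98.25

PV(dividends) I = 3.21·e^(−0.0217·1/12) + 3.21·e^(−0.0217·4/12)
I = 3.2042 + 3.1869 = 6.3911
F = (S − I)·e^(rT) = (103.41 − 6.3911) · e^(0.0217·7/12)
= 97.0189 · e^0.012658 = 97.0189 × 1.012738 = C$98.25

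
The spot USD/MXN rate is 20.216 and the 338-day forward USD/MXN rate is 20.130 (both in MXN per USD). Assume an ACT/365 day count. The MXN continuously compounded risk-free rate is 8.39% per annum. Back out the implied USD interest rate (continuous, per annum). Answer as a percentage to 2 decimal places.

F = S·e^((r_MXN − r_USD)T) ⇒ r_USD = r_MXN − ln(F/S)/T
ln(20.130/20.216) = -0.004263; /(338/365) = -0.004604
r_USD = 0.0839 + 0.004604 = 0.088504
r_USD = 8.85%

8.85%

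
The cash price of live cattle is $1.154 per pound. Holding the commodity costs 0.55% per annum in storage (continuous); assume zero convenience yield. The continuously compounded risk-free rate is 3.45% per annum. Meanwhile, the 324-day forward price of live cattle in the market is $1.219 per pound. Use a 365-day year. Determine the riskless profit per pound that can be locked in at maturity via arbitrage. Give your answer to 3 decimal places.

$0.023 per pound

Fair forward: F* = S·e^(carry·T), with carry = (r + u) = 0.0345 + 0.0055 = 0.0400
F* = 1.154 · e^(0.0400 × 324/365) = 1.154 · e^0.035507 = 1.154 × 1.036145 = $1.1957
Market $1.219 > fair $1.1957: forward overpriced → cash-and-carry (buy spot, short the forward).
At maturity, profit = |F_mkt − F*| = |1.219 − 1.1957| = $0.023 per pound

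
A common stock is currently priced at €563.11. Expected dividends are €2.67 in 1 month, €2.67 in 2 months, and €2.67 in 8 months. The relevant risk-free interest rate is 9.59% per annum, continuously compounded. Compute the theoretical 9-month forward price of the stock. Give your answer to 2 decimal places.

PV(dividends) I = 2.67·e^(−0.0959·1/12) + 2.67·e^(−0.0959·2/12) + 2.67·e^(−0.0959·8/12)
I = 2.6487 + 2.6277 + 2.5046 = 7.7810
F = (S − I)·e^(rT) = (563.11 − 7.7810) · e^(0.0959·9/12)
= 555.3290 · e^0.071925 = 555.3290 × 1.074575 = €596.74

€596.74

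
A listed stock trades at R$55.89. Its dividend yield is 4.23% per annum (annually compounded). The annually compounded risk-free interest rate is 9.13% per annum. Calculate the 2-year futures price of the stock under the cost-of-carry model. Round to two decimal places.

R$61.27

F = S · (1+r)^T / (1+q)^T
= 55.89 × 1.190936 / 1.086389 = 55.89 × 1.096233
F = R$61.27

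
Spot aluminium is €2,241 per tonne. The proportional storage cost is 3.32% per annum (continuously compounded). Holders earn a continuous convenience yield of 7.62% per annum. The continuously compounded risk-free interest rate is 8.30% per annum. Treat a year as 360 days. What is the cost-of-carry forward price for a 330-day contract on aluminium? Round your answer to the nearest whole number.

€2,325 per tonne

Net carry = r + u − y = 0.0830 + 0.0332 − 0.0762 = 0.0400
F = S·e^((r+u−y)T) = 2241 · e^(0.0400 × 330/360) = 2241 · e^0.036667
= 2241 × 1.037348 = €2,325 per tonne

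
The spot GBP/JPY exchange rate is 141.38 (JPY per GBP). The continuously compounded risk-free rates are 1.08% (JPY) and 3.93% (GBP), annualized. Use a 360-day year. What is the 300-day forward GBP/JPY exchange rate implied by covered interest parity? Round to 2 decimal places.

138.06

F = S·e^((r_JPY − r_GBP)T) = 141.38 · e^((0.0108 − 0.0393) × 300/360)
= 141.38 · e^-0.023750 = 141.38 × 0.976530
F = 138.06 JPY per GBP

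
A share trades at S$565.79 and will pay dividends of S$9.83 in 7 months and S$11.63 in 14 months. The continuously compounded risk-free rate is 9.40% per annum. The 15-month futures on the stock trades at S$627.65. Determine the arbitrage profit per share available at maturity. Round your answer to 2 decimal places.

S$13.50 per share

PV(dividends) I = 9.83·e^(−0.0940·7/12) + 11.63·e^(−0.0940·14/12) = 19.7275
Fair futures F* = (S − I)·e^(rT) = (565.79 − 19.7275)·e^0.117500 = 546.0625 × 1.124682 = 614.1467
Market S$627.65 > fair 614.1467: forward overpriced → cash-and-carry (borrow at r, buy the stock and collect the dividends, short the forward).
Profit at T = |F_mkt − F*| = |627.65 − 614.1467| = S$13.50 per share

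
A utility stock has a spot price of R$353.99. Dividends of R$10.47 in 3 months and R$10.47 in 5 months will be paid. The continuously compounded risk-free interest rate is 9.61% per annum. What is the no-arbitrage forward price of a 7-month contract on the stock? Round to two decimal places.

R$352.95

PV(dividends) I = 10.47·e^(−0.0961·3/12) + 10.47·e^(−0.0961·5/12)
I = 10.2215 + 10.0590 = 20.2805
F = (S − I)·e^(rT) = (353.99 − 20.2805) · e^(0.0961·7/12)
= 333.7095 · e^0.056058 = 333.7095 × 1.057659 = R$352.95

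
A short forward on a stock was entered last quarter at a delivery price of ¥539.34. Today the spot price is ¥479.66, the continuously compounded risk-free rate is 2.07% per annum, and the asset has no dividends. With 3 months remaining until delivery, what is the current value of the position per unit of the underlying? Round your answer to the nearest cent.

¥56.90

Current fair forward for the remaining 3 months: F = S·e^(r·T), r = 0.0207
F = 479.66 · e^(0.0207 × 3/12) = 479.66 × 1.005188 = 482.1485
Value of long forward = (F − K)·e^(−rT) = (482.1485 − 539.34) · e^(−0.0207·3/12)
= -57.1915 × 0.994838 = -56.90
Short position value = −(long value) = ¥56.90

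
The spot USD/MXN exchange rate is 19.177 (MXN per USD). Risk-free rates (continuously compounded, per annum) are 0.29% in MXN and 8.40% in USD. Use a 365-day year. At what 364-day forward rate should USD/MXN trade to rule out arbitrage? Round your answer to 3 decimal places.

17.687

F = S·e^((r_MXN − r_USD)T) = 19.177 · e^((0.0029 − 0.0840) × 364/365)
= 19.177 · e^-0.080878 = 19.177 × 0.922306
F = 17.687 MXN per USD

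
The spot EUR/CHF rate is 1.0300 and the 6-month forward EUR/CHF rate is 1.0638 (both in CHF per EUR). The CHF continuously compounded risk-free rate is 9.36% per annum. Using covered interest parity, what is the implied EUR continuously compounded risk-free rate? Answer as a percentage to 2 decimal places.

2.90%

F = S·e^((r_CHF − r_EUR)T) ⇒ r_EUR = r_CHF − ln(F/S)/T
ln(1.0638/1.0300) = 0.032289; /(6/12) = 0.064578
r_EUR = 0.0936 − 0.064578 = 0.029022
r_EUR = 2.90%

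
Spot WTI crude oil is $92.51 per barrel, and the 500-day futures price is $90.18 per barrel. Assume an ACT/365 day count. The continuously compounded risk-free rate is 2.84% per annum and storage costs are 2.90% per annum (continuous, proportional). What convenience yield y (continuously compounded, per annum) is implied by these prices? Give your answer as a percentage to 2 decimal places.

7.60%

F = S·e^((r+u−y)T) ⇒ (r+u−y) = ln(F/S)/T
ln(90.18/92.51) = -0.025509; /T ⇒ -0.018622
y = r + u − ln(F/S)/T = 0.0284 + 0.0290 + 0.018622 = 0.076022
y = 7.60%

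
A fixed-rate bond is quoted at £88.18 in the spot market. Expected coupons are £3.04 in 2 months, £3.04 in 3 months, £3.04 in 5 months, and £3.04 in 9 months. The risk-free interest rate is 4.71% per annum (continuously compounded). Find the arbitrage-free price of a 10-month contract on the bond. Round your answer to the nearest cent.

PV(coupons) I = 3.04·e^(−0.0471·2/12) + 3.04·e^(−0.0471·3/12) + 3.04·e^(−0.0471·5/12) + 3.04·e^(−0.0471·9/12)
I = 3.0162 + 3.0044 + 2.9809 + 2.9345 = 11.9360
F = (S − I)·e^(rT) = (88.18 − 11.9360) · e^(0.0471·10/12)
= 76.2440 · e^0.039250 = 76.2440 × 1.040030 = £79.30

£79.30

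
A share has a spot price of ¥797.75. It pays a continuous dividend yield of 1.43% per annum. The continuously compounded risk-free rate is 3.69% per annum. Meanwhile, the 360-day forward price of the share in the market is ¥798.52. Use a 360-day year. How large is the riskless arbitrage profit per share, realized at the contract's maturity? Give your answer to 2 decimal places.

¥17.46 per share

Fair forward: F* = S·e^(carry·T), with carry = (r − q) = 0.0369 − 0.0143 = 0.0226
F* = 797.75 · e^(0.0226 × 360/360) = 797.75 · e^0.022600 = 797.75 × 1.022857 = ¥815.9842
Market ¥798.52 < fair ¥815.9842: forward underpriced → reverse cash-and-carry (short spot, go long the forward).
At maturity, profit = |F_mkt − F*| = |798.52 − 815.9842| = ¥17.46 per share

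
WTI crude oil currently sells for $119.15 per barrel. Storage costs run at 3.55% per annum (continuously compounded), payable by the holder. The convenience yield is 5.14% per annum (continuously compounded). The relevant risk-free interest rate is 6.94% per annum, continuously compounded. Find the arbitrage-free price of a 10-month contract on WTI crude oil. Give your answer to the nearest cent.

$124.58 per barrel

Net carry = r + u − y = 0.0694 + 0.0355 − 0.0514 = 0.0535
F = S·e^((r+u−y)T) = 119.15 · e^(0.0535 × 10/12) = 119.15 · e^0.044583
= 119.15 × 1.045592 = $124.58 per barrel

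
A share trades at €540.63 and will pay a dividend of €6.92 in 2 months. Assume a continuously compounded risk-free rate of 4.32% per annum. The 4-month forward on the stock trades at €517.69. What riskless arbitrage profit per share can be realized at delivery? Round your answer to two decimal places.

€23.81 per share

PV(dividends) I = 6.92·e^(−0.0432·2/12) = 6.8704
Fair forward F* = (S − I)·e^(rT) = (540.63 − 6.8704)·e^0.014400 = 533.7596 × 1.014504 = 541.5012
Market €517.69 < fair 541.5012: forward underpriced → reverse cash-and-carry (short the stock, invest proceeds at r, pay the dividends, go long the forward).
Profit at T = |F_mkt − F*| = |517.69 − 541.5012| = €23.81 per share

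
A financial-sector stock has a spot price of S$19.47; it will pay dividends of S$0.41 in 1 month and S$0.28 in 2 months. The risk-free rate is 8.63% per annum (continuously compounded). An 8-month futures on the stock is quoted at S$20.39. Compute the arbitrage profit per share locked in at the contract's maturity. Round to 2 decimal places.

S$0.49 per share

PV(dividends) I = 0.41·e^(−0.0863·1/12) + 0.28·e^(−0.0863·2/12) = 0.6831
Fair futures F* = (S − I)·e^(rT) = (19.47 − 0.6831)·e^0.057533 = 18.7869 × 1.059220 = 19.8995
Market S$20.39 > fair 19.8995: forward overpriced → cash-and-carry (borrow at r, buy the stock and collect the dividends, short the forward).
Profit at T = |F_mkt − F*| = |20.39 − 19.8995| = S$0.49 per share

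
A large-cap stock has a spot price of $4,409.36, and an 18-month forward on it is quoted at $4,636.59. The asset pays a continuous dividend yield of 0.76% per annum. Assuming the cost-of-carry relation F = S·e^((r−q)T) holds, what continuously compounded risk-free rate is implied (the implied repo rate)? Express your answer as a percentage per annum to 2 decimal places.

From F = S·e^((r−q)T): (r − q) = ln(F/S)/T
ln(4636.59/4409.36) = ln(1.051534) = 0.050250
(r − q) = 0.050250 / (18/12) = 0.033500
r = ln(F/S)/T + q = 0.033500 + 0.0076 = 0.041100
r = 4.11%

4.11%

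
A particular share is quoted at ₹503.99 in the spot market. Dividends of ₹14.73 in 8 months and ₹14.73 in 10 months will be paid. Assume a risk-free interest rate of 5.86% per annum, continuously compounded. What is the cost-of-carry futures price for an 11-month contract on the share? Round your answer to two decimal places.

₹502.05

PV(dividends) I = 14.73·e^(−0.0586·8/12) + 14.73·e^(−0.0586·10/12)
I = 14.1656 + 14.0280 = 28.1936
F = (S − I)·e^(rT) = (503.99 − 28.1936) · e^(0.0586·11/12)
= 475.7964 · e^0.053717 = 475.7964 × 1.055186 = ₹502.05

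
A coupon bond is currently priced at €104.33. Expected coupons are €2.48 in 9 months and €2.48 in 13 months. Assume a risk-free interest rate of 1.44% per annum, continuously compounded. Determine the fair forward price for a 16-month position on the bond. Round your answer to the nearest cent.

€101.36

PV(coupons) I = 2.48·e^(−0.0144·9/12) + 2.48·e^(−0.0144·13/12)
I = 2.4534 + 2.4416 = 4.8950
F = (S − I)·e^(rT) = (104.33 − 4.8950) · e^(0.0144·16/12)
= 99.4350 · e^0.019200 = 99.4350 × 1.019386 = €101.36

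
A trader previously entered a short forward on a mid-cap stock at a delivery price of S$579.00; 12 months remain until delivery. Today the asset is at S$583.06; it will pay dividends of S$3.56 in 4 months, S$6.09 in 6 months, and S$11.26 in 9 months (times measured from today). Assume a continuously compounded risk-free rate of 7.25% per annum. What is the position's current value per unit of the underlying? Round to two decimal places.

PV(remaining dividends) I = 3.56·e^(−0.0725·4/12) + 6.09·e^(−0.0725·6/12) + 11.26·e^(−0.0725·9/12) = 20.0123
Current forward F = (S − I)·e^(rT) = (583.06 − 20.0123)·e^(0.0725·12/12) = 563.0477 × 1.075193 = 605.3849
Value (long) = (F − K)·e^(−rT) = (605.3849 − 579.00) × 0.930066 = 24.5397
Short position value = −(long value) = -S$24.54

-S$24.54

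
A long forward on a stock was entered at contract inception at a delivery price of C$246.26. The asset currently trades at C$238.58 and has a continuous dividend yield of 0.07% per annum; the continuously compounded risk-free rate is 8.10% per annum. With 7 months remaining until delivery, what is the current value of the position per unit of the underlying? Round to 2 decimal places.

C$3.59

Current fair forward for the remaining 7 months: F = S·e^((r − q)·T), (r − q) = 0.0810 − 0.0007 = 0.0803
F = 238.58 · e^(0.0803 × 7/12) = 238.58 × 1.047956 = 250.0213
Value of long forward = (F − K)·e^(−rT) = (250.0213 − 246.26) · e^(−0.0810·7/12)
= 3.7613 × 0.953849 = 3.59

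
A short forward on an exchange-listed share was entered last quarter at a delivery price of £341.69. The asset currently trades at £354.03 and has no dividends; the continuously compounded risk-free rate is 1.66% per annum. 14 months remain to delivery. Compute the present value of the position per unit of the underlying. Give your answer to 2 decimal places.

-£18.89

Current fair forward for the remaining 14 months: F = S·e^(r·T), r = 0.0166
F = 354.03 · e^(0.0166 × 14/12) = 354.03 × 1.019555 = 360.9531
Value of long forward = (F − K)·e^(−rT) = (360.9531 − 341.69) · e^(−0.0166·14/12)
= 19.2631 × 0.980820 = 18.89
Short position value = −(long value) = -£18.89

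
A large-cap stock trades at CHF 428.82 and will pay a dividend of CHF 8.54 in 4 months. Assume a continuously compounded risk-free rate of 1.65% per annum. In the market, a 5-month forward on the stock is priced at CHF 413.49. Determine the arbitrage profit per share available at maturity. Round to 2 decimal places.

PV(dividends) I = 8.54·e^(−0.0165·4/12) = 8.4932
Fair forward F* = (S − I)·e^(rT) = (428.82 − 8.4932)·e^0.006875 = 420.3268 × 1.006899 = 423.2266
Market CHF 413.49 < fair 423.2266: forward underpriced → reverse cash-and-carry (short the stock, invest proceeds at r, pay the dividends, go long the forward).
Profit at T = |F_mkt − F*| = |413.49 − 423.2266| = CHF 9.74 per share

CHF 9.74 per share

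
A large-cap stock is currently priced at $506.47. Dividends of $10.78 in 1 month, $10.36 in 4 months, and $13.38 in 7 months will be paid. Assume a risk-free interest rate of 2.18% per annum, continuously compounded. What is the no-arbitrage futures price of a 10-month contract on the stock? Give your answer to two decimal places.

PV(dividends) I = 10.78·e^(−0.0218·1/12) + 10.36·e^(−0.0218·4/12) + 13.38·e^(−0.0218·7/12)
I = 10.7604 + 10.2850 + 13.2109 = 34.2563
F = (S − I)·e^(rT) = (506.47 − 34.2563) · e^(0.0218·10/12)
= 472.2137 · e^0.018167 = 472.2137 × 1.018333 = $480.87

$480.87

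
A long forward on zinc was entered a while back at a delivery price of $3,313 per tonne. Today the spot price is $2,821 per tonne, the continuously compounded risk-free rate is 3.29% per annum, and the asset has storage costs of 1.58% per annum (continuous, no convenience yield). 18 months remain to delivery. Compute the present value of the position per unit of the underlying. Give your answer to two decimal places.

Current fair forward for the remaining 18 months: F = S·e^((r + u)·T), (r + u) = 0.0329 + 0.0158 = 0.0487
F = 2821 · e^(0.0487 × 18/12) = 2821 × 1.07578432 = 3034.7876
Value of long forward = (F − K)·e^(−rT) = (3034.7876 − 3313) · e^(−0.0329·18/12)
= -278.2124 × 0.95184792 = -264.82

-$264.82 per tonne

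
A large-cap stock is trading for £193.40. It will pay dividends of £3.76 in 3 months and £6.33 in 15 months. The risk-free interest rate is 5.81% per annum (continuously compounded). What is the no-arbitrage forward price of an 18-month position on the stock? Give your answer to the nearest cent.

£200.55

PV(dividends) I = 3.76·e^(−0.0581·3/12) + 6.33·e^(−0.0581·15/12)
I = 3.7058 + 5.8866 = 9.5924
F = (S − I)·e^(rT) = (193.40 − 9.5924) · e^(0.0581·18/12)
= 183.8076 · e^0.087150 = 183.8076 × 1.091060 = £200.55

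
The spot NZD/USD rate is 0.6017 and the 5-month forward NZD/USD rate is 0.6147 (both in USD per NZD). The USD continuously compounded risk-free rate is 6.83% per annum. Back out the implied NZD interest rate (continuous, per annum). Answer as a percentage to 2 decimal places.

1.70%

F = S·e^((r_USD − r_NZD)T) ⇒ r_NZD = r_USD − ln(F/S)/T
ln(0.6147/0.6017) = 0.021375; /(5/12) = 0.051300
r_NZD = 0.0683 − 0.051300 = 0.017000
r_NZD = 1.70%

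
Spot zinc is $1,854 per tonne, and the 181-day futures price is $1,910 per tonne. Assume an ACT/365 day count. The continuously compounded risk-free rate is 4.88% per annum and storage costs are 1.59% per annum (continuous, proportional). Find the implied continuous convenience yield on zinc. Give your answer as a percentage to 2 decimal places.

F = S·e^((r+u−y)T) ⇒ (r+u−y) = ln(F/S)/T
ln(1910/1854) = 0.029758; /T ⇒ 0.060009
y = r + u − ln(F/S)/T = 0.0488 + 0.0159 − 0.060009 = 0.004691
y = 0.47%

0.47%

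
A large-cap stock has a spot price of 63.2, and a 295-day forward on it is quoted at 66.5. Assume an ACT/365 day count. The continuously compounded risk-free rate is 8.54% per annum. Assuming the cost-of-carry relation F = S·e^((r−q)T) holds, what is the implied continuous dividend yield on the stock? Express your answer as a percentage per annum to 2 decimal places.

2.24%

From F = S·e^((r−q)T): (r − q) = ln(F/S)/T
ln(66.5/63.2) = ln(1.052215) = 0.050897
(r − q) = 0.050897 / (295/365) = 0.062974
q = r − ln(F/S)/T = 0.0854 − 0.062974 = 0.022426
q = 2.24%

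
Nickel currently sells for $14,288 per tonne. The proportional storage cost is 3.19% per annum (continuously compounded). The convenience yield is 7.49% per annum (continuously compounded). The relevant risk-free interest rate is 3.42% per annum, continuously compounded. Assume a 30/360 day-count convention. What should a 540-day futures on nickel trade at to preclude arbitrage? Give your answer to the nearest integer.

$14,101 per tonne

Net carry = r + u − y = 0.0342 + 0.0319 − 0.0749 = -0.0088
F = S·e^((r+u−y)T) = 14288 · e^(-0.0088 × 540/360) = 14288 · e^-0.013200
= 14288 × 0.986887 = $14,101 per tonne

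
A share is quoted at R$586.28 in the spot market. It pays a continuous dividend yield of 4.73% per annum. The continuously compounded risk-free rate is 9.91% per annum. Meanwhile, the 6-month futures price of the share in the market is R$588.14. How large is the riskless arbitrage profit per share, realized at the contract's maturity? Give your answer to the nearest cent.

Fair futures: F* = S·e^(carry·T), with carry = (r − q) = 0.0991 − 0.0473 = 0.0518
F* = 586.28 · e^(0.0518 × 6/12) = 586.28 · e^0.025900 = 586.28 × 1.026238 = R$601.6628
Market R$588.14 < fair R$601.6628: forward underpriced → reverse cash-and-carry (short spot, go long the forward).
At maturity, profit = |F_mkt − F*| = |588.14 − 601.6628| = R$13.52 per share

R$13.52 per share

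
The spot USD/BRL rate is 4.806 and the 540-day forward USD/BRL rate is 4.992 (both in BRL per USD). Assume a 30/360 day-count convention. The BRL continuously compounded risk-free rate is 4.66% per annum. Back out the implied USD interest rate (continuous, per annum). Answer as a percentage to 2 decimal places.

F = S·e^((r_BRL − r_USD)T) ⇒ r_USD = r_BRL − ln(F/S)/T
ln(4.992/4.806) = 0.037971; /(540/360) = 0.025314
r_USD = 0.0466 − 0.025314 = 0.021286
r_USD = 2.13%

2.13%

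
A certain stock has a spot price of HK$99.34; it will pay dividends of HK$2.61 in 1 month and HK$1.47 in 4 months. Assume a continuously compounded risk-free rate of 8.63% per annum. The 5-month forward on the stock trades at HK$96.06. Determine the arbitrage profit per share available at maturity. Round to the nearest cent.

HK$2.75 per share

PV(dividends) I = 2.61·e^(−0.0863·1/12) + 1.47·e^(−0.0863·4/12) = 4.0196
Fair forward F* = (S − I)·e^(rT) = (99.34 − 4.0196)·e^0.035958 = 95.3204 × 1.036612 = 98.8103
Market HK$96.06 < fair 98.8103: forward underpriced → reverse cash-and-carry (short the stock, invest proceeds at r, pay the dividends, go long the forward).
Profit at T = |F_mkt − F*| = |96.06 − 98.8103| = HK$2.75 per share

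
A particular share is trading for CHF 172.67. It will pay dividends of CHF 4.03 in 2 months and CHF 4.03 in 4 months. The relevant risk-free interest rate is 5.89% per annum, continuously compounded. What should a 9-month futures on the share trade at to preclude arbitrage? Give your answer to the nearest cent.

CHF 172.17

PV(dividends) I = 4.03·e^(−0.0589·2/12) + 4.03·e^(−0.0589·4/12)
I = 3.9906 + 3.9516 = 7.9422
F = (S − I)·e^(rT) = (172.67 − 7.9422) · e^(0.0589·9/12)
= 164.7278 · e^0.044175 = 164.7278 × 1.045165 = CHF 172.17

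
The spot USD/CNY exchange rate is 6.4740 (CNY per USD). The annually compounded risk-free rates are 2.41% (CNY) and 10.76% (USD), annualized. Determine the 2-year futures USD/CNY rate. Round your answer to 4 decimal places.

5.5347

By covered interest parity, F = S · (1+r_CNY)^T / (1+r_USD)^T
= 6.4740 × 1.048781 / 1.226778 = 6.4740 × 0.854907
F = 5.5347 CNY per USD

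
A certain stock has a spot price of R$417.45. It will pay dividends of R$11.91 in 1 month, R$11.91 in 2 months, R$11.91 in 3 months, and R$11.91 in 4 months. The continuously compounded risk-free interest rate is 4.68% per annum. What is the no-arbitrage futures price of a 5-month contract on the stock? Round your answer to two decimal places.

R$377.56

PV(dividends) I = 11.91·e^(−0.0468·1/12) + 11.91·e^(−0.0468·2/12) + 11.91·e^(−0.0468·3/12) + 11.91·e^(−0.0468·4/12)
I = 11.8636 + 11.8175 + 11.7715 + 11.7256 = 47.1782
F = (S − I)·e^(rT) = (417.45 − 47.1782) · e^(0.0468·5/12)
= 370.2718 · e^0.019500 = 370.2718 × 1.019691 = R$377.56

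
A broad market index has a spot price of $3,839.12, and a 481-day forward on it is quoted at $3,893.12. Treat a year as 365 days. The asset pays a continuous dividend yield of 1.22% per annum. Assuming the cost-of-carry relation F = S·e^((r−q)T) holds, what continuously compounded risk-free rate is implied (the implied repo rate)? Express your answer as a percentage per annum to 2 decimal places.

2.28%

From F = S·e^((r−q)T): (r − q) = ln(F/S)/T
ln(3893.12/3839.12) = ln(1.014066) = 0.013968
(r − q) = 0.013968 / (481/365) = 0.010599
r = ln(F/S)/T + q = 0.010599 + 0.0122 = 0.022799
r = 2.28%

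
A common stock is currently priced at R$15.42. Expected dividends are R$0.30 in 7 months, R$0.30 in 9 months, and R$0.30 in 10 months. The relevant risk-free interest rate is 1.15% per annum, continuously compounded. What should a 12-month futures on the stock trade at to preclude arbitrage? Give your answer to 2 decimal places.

PV(dividends) I = 0.30·e^(−0.0115·7/12) + 0.30·e^(−0.0115·9/12) + 0.30·e^(−0.0115·10/12)
I = 0.2980 + 0.2974 + 0.2971 = 0.8925
F = (S − I)·e^(rT) = (15.42 − 0.8925) · e^(0.0115·12/12)
= 14.5275 · e^0.011500 = 14.5275 × 1.011566 = R$14.70

R$14.70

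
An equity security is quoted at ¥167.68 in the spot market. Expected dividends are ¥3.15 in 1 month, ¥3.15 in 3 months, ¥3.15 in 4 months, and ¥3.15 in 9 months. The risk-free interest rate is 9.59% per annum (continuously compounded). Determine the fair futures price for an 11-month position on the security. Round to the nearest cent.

¥169.79

PV(dividends) I = 3.15·e^(−0.0959·1/12) + 3.15·e^(−0.0959·3/12) + 3.15·e^(−0.0959·4/12) + 3.15·e^(−0.0959·9/12)
I = 3.1249 + 3.0754 + 3.0509 + 2.9314 = 12.1826
F = (S − I)·e^(rT) = (167.68 − 12.1826) · e^(0.0959·11/12)
= 155.4974 · e^0.087908 = 155.4974 × 1.091888 = ¥169.79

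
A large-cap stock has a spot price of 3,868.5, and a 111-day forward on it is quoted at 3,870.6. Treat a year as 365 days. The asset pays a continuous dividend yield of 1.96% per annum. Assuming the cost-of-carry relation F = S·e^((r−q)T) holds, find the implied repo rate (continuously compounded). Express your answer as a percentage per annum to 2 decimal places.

2.14%

From F = S·e^((r−q)T): (r − q) = ln(F/S)/T
ln(3870.6/3868.5) = ln(1.000543) = 0.000543
(r − q) = 0.000543 / (111/365) = 0.001786
r = ln(F/S)/T + q = 0.001786 + 0.0196 = 0.021386
r = 2.14%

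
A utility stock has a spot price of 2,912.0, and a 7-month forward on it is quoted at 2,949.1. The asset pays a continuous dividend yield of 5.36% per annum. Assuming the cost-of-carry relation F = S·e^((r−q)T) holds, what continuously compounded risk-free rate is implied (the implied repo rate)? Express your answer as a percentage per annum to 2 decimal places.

From F = S·e^((r−q)T): (r − q) = ln(F/S)/T
ln(2949.1/2912.0) = ln(1.012740) = 0.012660
(r − q) = 0.012660 / (7/12) = 0.021703
r = ln(F/S)/T + q = 0.021703 + 0.0536 = 0.075303
r = 7.53%

7.53%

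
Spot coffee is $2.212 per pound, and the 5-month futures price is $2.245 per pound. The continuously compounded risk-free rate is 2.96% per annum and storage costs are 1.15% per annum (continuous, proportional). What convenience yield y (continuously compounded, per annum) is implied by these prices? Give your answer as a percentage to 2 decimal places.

F = S·e^((r+u−y)T) ⇒ (r+u−y) = ln(F/S)/T
ln(2.245/2.212) = 0.014808; /T ⇒ 0.035539
y = r + u − ln(F/S)/T = 0.0296 + 0.0115 − 0.035539 = 0.005561
y = 0.56%

0.56%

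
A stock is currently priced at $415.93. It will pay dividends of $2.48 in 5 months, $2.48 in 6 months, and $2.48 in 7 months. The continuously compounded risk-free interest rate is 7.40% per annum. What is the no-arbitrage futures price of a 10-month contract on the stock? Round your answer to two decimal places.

PV(dividends) I = 2.48·e^(−0.0740·5/12) + 2.48·e^(−0.0740·6/12) + 2.48·e^(−0.0740·7/12)
I = 2.4047 + 2.3899 + 2.3752 = 7.1698
F = (S − I)·e^(rT) = (415.93 − 7.1698) · e^(0.0740·10/12)
= 408.7602 · e^0.061667 = 408.7602 × 1.063608 = $434.76

$434.76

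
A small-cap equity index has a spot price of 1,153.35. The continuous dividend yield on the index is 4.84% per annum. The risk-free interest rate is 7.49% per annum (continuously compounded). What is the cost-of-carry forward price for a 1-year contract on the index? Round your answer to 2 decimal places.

F = S·e^((r − q)T) = 1153.35 · e^((0.0749 − 0.0484) × 1)
= 1153.35 · e^0.02650000 = 1153.35 × 1.02685425
F = 1,184.32

1,184.32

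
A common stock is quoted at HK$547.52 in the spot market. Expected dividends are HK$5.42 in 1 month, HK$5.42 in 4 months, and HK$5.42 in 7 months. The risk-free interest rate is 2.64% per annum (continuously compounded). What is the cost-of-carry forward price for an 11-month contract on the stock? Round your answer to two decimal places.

PV(dividends) I = 5.42·e^(−0.0264·1/12) + 5.42·e^(−0.0264·4/12) + 5.42·e^(−0.0264·7/12)
I = 5.4081 + 5.3725 + 5.3372 = 16.1178
F = (S − I)·e^(rT) = (547.52 − 16.1178) · e^(0.0264·11/12)
= 531.4022 · e^0.024200 = 531.4022 × 1.024495 = HK$544.42

HK$544.42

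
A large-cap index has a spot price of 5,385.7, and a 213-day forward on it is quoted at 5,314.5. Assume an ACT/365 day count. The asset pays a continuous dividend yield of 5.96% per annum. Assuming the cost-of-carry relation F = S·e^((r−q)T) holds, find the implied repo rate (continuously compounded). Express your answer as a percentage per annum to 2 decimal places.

From F = S·e^((r−q)T): (r − q) = ln(F/S)/T
ln(5314.5/5385.7) = ln(0.986780) = -0.013308
(r − q) = -0.013308 / (213/365) = -0.022805
r = ln(F/S)/T + q = -0.022805 + 0.0596 = 0.036795
r = 3.68%

3.68%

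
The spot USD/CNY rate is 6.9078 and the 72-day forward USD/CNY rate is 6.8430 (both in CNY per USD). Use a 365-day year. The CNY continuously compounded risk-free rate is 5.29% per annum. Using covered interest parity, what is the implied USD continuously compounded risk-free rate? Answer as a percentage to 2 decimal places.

10.07%

F = S·e^((r_CNY − r_USD)T) ⇒ r_USD = r_CNY − ln(F/S)/T
ln(6.8430/6.9078) = -0.009425; /(72/365) = -0.047780
r_USD = 0.0529 + 0.047780 = 0.100680
r_USD = 10.07%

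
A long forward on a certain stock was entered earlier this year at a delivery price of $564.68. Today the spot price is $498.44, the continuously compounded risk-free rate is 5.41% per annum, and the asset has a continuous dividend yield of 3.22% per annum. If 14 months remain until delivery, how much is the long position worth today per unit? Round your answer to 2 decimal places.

Current fair forward for the remaining 14 months: F = S·e^((r − q)·T), (r − q) = 0.0541 − 0.0322 = 0.0219
F = 498.44 · e^(0.0219 × 14/12) = 498.44 × 1.025879 = 511.3391
Value of long forward = (F − K)·e^(−rT) = (511.3391 − 564.68) · e^(−0.0541·14/12)
= -53.3409 × 0.938834 = -50.08

-$50.08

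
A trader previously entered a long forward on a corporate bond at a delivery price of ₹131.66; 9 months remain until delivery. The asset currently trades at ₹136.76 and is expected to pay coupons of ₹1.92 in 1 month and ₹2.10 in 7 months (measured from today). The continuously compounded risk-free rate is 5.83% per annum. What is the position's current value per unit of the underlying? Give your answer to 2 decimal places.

₹6.79

PV(remaining coupons) I = 1.92·e^(−0.0583·1/12) + 2.10·e^(−0.0583·7/12) = 3.9405
Current forward F = (S − I)·e^(rT) = (136.76 − 3.9405)·e^(0.0583·9/12) = 132.8195 × 1.044695 = 138.7559
Value (long) = (F − K)·e^(−rT) = (138.7559 − 131.66) × 0.957217 = 6.7923
Value = ₹6.79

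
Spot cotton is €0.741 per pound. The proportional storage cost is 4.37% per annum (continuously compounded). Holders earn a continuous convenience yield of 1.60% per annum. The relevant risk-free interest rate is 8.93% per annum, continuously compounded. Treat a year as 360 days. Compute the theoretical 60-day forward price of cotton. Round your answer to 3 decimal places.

€0.756 per pound

Net carry = r + u − y = 0.0893 + 0.0437 − 0.0160 = 0.1170
F = S·e^((r+u−y)T) = 0.741 · e^(0.1170 × 60/360) = 0.741 · e^0.019500
= 0.741 × 1.019691 = €0.756 per pound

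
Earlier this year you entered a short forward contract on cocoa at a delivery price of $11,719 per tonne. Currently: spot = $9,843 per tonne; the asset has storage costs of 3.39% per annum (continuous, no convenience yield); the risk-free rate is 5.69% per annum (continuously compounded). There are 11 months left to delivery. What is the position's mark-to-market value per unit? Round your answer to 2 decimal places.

Current fair forward for the remaining 11 months: F = S·e^((r + u)·T), (r + u) = 0.0569 + 0.0339 = 0.0908
F = 9843 · e^(0.0908 × 11/12) = 9843 × 1.08679536 = 10697.3267
Value of long forward = (F − K)·e^(−rT) = (10697.3267 − 11719) · e^(−0.0569·11/12)
= -1021.6733 × 0.94917857 = -969.75
Short position value = −(long value) = $969.75

$969.75 per tonne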